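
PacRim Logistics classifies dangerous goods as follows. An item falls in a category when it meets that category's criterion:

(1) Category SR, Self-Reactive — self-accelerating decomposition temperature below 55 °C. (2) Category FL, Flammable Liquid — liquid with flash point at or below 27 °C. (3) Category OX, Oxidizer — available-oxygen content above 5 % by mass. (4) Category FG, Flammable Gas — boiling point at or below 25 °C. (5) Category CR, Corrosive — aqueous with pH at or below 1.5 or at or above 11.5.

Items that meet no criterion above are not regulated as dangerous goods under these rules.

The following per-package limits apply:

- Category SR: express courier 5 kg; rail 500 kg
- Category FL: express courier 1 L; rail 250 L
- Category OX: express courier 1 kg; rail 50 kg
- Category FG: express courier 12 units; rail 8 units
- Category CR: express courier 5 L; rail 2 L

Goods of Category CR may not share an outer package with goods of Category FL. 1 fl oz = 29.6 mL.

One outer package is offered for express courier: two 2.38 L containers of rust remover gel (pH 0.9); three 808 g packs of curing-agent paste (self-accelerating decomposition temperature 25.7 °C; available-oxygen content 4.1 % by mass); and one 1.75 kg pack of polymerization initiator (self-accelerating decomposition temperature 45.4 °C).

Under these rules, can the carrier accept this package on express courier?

Yes

The rust remover gel has pH 0.9, which is ≤ 1.5, so it is Category CR (Corrosive).
With self-accelerating decomposition temperature 25.7 °C (< 55 °C), the curing-agent paste falls in Category SR.
The polymerization initiator has self-accelerating decomposition temperature 45.4 °C, which is < 55 °C, so it is Category SR (Self-Reactive).
Category CR quantity: two 2.38 L containers = 4.76 L.
That is within the Category CR express courier limit of 5 L.
Total Category SR: (three 808 g packs = 2.424 kg) + 1.75 kg = 4.174 kg.
4.174 kg ≤ 5 kg (express courier limit, Category SR) — within limit.
The segregation rule (Category CR with Category FL) does not apply to Category CR with Category SR.
Every hazard category is within its express courier limit and no segregation rule is violated.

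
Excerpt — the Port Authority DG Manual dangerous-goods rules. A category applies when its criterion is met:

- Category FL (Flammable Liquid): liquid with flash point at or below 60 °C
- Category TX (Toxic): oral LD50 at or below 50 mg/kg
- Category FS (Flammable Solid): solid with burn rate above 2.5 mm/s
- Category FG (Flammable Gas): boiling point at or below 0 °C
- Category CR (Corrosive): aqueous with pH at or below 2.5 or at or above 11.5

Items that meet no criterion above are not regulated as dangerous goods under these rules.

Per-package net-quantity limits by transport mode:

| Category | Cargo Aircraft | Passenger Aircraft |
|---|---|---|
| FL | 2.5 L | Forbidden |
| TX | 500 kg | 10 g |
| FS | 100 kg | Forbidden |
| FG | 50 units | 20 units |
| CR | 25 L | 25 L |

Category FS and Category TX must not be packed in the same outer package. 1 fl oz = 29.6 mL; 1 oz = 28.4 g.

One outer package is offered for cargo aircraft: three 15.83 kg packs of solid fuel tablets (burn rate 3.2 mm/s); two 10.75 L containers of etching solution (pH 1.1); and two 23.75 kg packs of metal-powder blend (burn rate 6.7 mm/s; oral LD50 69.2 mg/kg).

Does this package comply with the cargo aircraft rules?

Solid fuel tablets: burn rate 3.2 mm/s > 2.5 mm/s → Category FS (Flammable Solid).
The etching solution has pH 1.1, which is ≤ 2.5, so it is Category CR (Corrosive).
The metal-powder blend has burn rate 6.7 mm/s, which is > 2.5 mm/s, so it is Category FS (Flammable Solid).
Total Category FS: (three 15.83 kg packs = 47.49 kg) + (two 23.75 kg packs = 47.5 kg) = 94.99 kg.
94.99 kg ≤ 100 kg (cargo aircraft limit, Category FS) — within limit.
Category CR quantity: two 10.75 L containers = 21.5 L.
21.5 L ≤ 25 L (cargo aircraft limit, Category CR) — within limit.
The segregation rule (Category FS with Category TX) does not apply to Category FS with Category CR.
Every hazard category is within its cargo aircraft limit and no segregation rule is violated.

Yes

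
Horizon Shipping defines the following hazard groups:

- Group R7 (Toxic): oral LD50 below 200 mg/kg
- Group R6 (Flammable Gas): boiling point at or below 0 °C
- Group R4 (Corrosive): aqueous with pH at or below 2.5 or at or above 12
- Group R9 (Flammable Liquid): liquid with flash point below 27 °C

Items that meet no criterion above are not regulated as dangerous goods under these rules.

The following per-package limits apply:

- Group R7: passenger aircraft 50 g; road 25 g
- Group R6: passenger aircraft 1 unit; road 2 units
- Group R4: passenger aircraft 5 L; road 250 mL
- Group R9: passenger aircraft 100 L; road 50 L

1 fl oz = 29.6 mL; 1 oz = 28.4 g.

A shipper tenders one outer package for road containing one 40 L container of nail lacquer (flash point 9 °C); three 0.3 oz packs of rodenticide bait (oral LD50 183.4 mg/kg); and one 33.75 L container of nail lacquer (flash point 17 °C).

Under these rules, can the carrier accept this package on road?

Nail lacquer: flash point 9 °C < 27 °C → Group R9 (Flammable Liquid).
The rodenticide bait has oral LD50 183.4 mg/kg, which is < 200 mg/kg, so it is Group R7 (Toxic).
With flash point 17 °C (< 27 °C), the nail lacquer falls in Group R9.
Group R9 net quantity: 40 L + 33.75 L = 73.75 L.
That exceeds the Group R9 road limit of 50 L.
Group R7 quantity: three 0.3 oz packs = 25.56 g.
25.56 g exceeds the road limit of 25 g for Group R7.

No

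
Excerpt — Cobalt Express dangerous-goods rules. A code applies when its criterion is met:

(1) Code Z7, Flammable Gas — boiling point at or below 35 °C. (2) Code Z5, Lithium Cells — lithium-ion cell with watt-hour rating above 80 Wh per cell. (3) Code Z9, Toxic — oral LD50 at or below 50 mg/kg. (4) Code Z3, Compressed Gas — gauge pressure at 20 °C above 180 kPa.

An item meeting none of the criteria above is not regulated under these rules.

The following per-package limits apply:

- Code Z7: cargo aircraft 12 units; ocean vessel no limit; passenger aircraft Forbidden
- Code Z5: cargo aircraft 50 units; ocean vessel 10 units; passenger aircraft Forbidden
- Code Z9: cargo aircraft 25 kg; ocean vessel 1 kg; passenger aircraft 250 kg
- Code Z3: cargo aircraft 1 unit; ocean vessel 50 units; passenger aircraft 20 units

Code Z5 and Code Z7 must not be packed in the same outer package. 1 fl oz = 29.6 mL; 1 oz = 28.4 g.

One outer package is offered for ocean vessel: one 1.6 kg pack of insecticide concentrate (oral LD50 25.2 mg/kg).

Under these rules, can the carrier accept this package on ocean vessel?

No

Oral LD50 25.2 mg/kg meets the Code Z9 criterion (Toxic), so the insecticide concentrate is Code Z9.
Code Z9 quantity: 1.6 kg.
1.6 kg exceeds the ocean vessel limit of 1 kg for Code Z9.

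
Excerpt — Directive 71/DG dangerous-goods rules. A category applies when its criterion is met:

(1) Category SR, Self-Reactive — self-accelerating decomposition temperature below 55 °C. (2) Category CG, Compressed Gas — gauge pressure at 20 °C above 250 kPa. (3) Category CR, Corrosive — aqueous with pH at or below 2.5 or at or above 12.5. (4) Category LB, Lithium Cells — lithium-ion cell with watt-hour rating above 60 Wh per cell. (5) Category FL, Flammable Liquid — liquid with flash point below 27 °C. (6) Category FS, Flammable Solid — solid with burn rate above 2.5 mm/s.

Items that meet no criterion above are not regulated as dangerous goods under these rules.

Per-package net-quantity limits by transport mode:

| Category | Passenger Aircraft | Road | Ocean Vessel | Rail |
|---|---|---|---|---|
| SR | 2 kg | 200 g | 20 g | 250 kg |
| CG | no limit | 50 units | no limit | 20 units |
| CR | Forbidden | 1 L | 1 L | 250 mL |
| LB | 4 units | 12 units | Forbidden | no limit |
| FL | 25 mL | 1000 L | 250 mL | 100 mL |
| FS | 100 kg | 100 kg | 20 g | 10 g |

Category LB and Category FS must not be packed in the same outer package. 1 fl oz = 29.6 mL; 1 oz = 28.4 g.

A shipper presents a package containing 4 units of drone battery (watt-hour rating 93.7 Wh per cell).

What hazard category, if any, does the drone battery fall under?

Category LB

Watt-hour rating 93.7 Wh per cell meets the Category LB criterion (Lithium Cells), so the drone battery is Category LB.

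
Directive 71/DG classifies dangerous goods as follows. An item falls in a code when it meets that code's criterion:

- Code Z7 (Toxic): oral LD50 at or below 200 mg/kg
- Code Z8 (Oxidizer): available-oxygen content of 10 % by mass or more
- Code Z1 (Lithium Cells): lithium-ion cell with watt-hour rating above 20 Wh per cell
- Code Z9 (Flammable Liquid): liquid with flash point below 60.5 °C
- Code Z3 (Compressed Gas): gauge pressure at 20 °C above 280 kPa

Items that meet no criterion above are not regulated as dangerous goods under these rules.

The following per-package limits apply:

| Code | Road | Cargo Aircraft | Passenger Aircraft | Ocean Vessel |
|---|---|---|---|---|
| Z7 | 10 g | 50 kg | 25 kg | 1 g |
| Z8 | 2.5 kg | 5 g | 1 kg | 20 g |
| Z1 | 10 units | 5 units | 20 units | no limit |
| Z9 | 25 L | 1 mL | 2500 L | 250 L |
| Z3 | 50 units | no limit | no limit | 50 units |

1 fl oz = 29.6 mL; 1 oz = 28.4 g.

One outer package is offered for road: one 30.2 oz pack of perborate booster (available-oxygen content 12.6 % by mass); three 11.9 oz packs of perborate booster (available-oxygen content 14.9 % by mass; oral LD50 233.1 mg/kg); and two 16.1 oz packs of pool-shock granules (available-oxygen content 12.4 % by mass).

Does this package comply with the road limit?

No

With available-oxygen content 12.6 % by mass (≥ 10 % by mass), the perborate booster falls in Code Z8.
Perborate booster: available-oxygen content 14.9 % by mass ≥ 10 % by mass → Code Z8 (Oxidizer).
Pool-shock granules: available-oxygen content 12.4 % by mass ≥ 10 % by mass → Code Z8 (Oxidizer).
Total Code Z8: (one 30.2 oz pack = 857.68 g) + (three 11.9 oz packs = 1013.88 g) + (two 16.1 oz packs = 914.48 g) = 2786.04 g.
That exceeds the Code Z8 road limit of 2.5 kg.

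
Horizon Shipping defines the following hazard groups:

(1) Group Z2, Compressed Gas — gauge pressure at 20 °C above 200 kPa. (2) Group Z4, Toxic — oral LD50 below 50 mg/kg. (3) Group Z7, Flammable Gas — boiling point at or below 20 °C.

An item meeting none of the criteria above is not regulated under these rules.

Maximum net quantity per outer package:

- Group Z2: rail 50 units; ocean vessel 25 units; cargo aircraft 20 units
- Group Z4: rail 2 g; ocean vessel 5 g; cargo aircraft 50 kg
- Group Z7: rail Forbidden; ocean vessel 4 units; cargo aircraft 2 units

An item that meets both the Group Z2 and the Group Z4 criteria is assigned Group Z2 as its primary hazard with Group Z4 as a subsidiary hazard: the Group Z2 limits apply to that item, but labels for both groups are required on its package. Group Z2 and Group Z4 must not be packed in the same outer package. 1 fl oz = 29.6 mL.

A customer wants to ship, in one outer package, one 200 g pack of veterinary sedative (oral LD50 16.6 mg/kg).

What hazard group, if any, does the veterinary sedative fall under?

Group Z4

The veterinary sedative has oral LD50 16.6 mg/kg, which is < 50 mg/kg, so it is Group Z4 (Toxic).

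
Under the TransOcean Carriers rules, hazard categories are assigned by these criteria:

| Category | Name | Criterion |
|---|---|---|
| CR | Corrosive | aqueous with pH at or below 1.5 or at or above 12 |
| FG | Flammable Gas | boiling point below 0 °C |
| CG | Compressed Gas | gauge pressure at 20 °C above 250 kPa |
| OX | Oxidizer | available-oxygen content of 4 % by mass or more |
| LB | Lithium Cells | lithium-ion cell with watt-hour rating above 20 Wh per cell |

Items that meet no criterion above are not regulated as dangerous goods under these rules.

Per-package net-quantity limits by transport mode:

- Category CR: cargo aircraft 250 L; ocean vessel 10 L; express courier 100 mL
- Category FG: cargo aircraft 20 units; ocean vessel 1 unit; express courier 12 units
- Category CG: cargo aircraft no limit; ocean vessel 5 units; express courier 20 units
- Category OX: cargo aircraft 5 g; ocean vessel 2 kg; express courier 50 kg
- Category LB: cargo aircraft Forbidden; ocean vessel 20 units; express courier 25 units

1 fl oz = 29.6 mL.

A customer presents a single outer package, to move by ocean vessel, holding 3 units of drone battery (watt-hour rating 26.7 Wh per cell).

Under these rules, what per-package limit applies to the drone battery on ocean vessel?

With watt-hour rating 26.7 Wh per cell (> 20 Wh per cell), the drone battery falls in Category LB.
The ocean vessel limit for Category LB is 20 units.

20 units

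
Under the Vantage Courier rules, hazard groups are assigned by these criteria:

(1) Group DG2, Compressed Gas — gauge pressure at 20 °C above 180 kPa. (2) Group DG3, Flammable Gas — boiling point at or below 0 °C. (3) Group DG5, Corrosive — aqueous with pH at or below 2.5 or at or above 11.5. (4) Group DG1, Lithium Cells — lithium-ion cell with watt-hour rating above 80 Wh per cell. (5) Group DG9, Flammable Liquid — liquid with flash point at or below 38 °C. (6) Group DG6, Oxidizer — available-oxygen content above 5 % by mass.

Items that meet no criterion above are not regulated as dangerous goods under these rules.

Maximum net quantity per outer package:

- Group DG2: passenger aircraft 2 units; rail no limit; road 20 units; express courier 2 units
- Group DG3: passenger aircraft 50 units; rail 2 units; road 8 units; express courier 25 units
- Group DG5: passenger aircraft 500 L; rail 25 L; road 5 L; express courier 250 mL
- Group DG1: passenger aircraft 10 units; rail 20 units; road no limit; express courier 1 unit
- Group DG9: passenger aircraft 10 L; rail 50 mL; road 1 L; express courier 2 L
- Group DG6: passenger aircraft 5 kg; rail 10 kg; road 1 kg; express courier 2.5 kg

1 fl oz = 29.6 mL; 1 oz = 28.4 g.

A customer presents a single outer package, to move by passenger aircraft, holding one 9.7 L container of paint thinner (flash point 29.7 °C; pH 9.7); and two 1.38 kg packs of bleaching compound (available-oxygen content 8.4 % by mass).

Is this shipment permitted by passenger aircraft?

Yes

With flash point 29.7 °C (≤ 38 °C), the paint thinner falls in Group DG9.
The bleaching compound has available-oxygen content 8.4 % by mass, which is > 5 % by mass, so it is Group DG6 (Oxidizer).
Group DG9 quantity: 9.7 L.
That is within the Group DG9 passenger aircraft limit of 10 L.
Group DG6 quantity: two 1.38 kg packs = 2.76 kg.
That is within the Group DG6 passenger aircraft limit of 5 kg.
Every hazard group is within its passenger aircraft limit and no segregation rule is violated.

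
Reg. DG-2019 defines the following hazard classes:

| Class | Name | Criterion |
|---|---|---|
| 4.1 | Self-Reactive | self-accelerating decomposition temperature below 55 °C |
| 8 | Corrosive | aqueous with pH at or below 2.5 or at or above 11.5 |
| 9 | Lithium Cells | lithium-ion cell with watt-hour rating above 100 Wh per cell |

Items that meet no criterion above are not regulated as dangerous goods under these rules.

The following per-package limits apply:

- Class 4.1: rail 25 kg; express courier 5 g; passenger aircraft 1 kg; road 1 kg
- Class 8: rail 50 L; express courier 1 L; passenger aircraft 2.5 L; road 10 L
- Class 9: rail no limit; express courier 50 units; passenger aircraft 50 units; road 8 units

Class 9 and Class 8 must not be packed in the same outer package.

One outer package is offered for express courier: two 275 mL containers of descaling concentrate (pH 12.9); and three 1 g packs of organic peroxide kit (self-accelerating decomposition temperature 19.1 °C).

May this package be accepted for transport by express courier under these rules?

Yes

The descaling concentrate has pH 12.9, which is ≥ 11.5, so it is Class 8 (Corrosive).
Self-accelerating decomposition temperature 19.1 °C meets the Class 4.1 criterion (Self-Reactive), so the organic peroxide kit is Class 4.1.
Class 8 quantity: two 275 mL containers = 550 mL.
550 mL ≤ 1 L (express courier limit, Class 8) — within limit.
Class 4.1 quantity: three 1 g packs = 3 g.
That is within the Class 4.1 express courier limit of 5 g.
The segregation rule (Class 9 with Class 8) does not apply to Class 8 with Class 4.1.
Every hazard class is within its express courier limit and no segregation rule is violated.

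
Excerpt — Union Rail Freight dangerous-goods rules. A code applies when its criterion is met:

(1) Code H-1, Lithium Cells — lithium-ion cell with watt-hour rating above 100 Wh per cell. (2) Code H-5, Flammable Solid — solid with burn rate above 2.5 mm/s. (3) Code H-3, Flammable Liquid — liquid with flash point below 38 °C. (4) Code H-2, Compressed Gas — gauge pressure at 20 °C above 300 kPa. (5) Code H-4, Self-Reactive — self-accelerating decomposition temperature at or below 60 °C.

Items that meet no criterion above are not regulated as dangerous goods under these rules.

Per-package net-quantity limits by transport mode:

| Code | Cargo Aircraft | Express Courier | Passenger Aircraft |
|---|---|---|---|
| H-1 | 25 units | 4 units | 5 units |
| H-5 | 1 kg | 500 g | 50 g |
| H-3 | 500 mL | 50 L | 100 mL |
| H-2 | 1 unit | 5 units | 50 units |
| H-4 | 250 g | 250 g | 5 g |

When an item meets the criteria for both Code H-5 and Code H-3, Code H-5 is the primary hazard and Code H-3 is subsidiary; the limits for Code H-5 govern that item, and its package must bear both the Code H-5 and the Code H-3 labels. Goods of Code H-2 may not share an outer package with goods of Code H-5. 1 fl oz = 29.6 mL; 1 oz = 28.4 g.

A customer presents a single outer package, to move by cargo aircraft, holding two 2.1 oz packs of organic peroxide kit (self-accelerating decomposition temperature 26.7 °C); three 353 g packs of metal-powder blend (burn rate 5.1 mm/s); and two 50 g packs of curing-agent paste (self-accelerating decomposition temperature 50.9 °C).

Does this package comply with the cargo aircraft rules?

Self-accelerating decomposition temperature 26.7 °C meets the Code H-4 criterion (Self-Reactive), so the organic peroxide kit is Code H-4.
With burn rate 5.1 mm/s (> 2.5 mm/s), the metal-powder blend falls in Code H-5.
With self-accelerating decomposition temperature 50.9 °C (≤ 60 °C), the curing-agent paste falls in Code H-4.
Code H-5 quantity: three 353 g packs = 1.059 kg.
That exceeds the Code H-5 cargo aircraft limit of 1 kg.
Total Code H-4: (two 2.1 oz packs = 119.28 g) + (two 50 g packs = 100 g) = 219.28 g.
219.28 g is within the cargo aircraft limit of 250 g for Code H-4.
The segregation rule (Code H-2 with Code H-5) does not apply to Code H-5 with Code H-4.

No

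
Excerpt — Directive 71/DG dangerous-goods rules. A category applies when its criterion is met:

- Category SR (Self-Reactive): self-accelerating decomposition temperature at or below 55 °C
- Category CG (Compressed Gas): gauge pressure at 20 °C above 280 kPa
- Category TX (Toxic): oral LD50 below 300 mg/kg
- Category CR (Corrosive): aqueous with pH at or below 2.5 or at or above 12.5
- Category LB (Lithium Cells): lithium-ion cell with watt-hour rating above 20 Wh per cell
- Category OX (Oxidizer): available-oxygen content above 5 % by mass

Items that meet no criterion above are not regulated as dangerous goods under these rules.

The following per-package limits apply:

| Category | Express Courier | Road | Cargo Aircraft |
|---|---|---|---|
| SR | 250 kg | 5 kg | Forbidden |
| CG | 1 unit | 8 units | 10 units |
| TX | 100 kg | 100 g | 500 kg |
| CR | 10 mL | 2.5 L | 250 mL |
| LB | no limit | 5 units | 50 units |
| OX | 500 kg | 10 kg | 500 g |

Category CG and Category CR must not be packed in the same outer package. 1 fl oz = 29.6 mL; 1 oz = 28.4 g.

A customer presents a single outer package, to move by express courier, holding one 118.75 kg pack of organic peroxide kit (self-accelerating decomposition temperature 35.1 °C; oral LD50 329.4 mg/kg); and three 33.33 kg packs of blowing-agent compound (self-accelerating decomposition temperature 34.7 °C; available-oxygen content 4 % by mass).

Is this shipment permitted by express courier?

Yes

Self-accelerating decomposition temperature 35.1 °C meets the Category SR criterion (Self-Reactive), so the organic peroxide kit is Category SR.
Blowing-agent compound: self-accelerating decomposition temperature 34.7 °C ≤ 55 °C → Category SR (Self-Reactive).
Category SR net quantity: 118.75 kg + (three 33.33 kg packs = 99.99 kg) = 218.74 kg.
218.74 kg is within the express courier limit of 250 kg for Category SR.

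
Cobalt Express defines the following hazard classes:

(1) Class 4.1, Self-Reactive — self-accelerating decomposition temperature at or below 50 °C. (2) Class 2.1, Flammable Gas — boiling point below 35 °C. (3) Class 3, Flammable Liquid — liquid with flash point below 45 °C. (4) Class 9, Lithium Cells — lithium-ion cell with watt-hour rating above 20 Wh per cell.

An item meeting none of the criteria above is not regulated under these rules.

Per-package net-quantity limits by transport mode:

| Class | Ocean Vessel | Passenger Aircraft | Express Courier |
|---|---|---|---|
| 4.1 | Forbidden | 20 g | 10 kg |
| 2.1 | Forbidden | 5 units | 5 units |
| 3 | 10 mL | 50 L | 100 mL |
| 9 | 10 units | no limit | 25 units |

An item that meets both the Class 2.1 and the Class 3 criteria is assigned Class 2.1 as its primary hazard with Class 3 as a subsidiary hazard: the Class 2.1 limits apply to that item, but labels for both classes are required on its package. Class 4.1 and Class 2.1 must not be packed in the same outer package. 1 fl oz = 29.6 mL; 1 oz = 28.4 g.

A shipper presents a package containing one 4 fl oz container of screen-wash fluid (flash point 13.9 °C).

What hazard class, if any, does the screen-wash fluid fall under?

Screen-wash fluid: flash point 13.9 °C < 45 °C → Class 3 (Flammable Liquid).

Class 3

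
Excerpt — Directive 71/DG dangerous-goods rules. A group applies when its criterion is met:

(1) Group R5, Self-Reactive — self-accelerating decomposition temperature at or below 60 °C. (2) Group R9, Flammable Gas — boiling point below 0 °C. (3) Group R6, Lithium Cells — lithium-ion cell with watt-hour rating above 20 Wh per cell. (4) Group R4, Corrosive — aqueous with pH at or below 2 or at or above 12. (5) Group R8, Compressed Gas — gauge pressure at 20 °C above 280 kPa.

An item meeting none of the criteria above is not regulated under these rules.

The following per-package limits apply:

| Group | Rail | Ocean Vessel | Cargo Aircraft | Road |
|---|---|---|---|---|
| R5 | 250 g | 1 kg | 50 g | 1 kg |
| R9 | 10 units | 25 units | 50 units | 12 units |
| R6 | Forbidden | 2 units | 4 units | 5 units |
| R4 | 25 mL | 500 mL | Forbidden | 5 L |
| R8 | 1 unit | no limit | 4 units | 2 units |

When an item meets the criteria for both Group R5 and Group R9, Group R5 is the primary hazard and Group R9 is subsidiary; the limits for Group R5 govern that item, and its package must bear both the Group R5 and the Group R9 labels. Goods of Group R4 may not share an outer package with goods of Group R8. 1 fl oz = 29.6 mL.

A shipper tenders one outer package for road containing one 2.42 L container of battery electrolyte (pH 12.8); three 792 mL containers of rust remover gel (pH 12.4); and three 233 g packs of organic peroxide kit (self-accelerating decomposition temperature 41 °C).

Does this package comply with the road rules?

With pH 12.8 (≥ 12), the battery electrolyte falls in Group R4.
With pH 12.4 (≥ 12), the rust remover gel falls in Group R4.
Self-accelerating decomposition temperature 41 °C meets the Group R5 criterion (Self-Reactive), so the organic peroxide kit is Group R5.
Group R4 net quantity: 2.42 L + (three 792 mL containers = 2.376 L) = 4.796 L.
4.796 L ≤ 5 L (road limit, Group R4) — within limit.
Group R5 quantity: three 233 g packs = 699 g.
699 g ≤ 1 kg (road limit, Group R5) — within limit.
The segregation rule (Group R4 with Group R8) does not apply to Group R4 with Group R5.
Every hazard group is within its road limit and no segregation rule is violated.

Yes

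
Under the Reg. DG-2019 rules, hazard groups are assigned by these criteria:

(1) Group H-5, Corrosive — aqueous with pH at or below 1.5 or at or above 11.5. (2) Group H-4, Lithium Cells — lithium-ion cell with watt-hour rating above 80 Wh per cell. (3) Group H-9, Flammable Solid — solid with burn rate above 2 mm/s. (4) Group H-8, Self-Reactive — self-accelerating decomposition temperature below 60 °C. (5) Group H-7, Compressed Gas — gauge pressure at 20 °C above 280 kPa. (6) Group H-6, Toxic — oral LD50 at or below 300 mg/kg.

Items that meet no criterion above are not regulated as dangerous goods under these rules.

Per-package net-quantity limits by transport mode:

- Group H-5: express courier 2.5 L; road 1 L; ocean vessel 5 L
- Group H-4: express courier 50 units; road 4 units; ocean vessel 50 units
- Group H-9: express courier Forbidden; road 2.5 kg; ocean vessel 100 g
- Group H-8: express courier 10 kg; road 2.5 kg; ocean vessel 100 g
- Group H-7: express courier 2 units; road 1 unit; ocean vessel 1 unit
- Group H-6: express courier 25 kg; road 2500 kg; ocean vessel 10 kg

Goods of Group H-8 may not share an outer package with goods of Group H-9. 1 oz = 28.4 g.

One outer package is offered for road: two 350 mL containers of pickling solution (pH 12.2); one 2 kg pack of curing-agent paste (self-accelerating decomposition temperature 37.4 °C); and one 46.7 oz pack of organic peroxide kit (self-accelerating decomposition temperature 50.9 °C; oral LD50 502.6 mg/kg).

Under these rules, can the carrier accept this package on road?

No

Pickling solution: pH 12.2 ≥ 11.5 → Group H-5 (Corrosive).
The curing-agent paste has self-accelerating decomposition temperature 37.4 °C, which is < 60 °C, so it is Group H-8 (Self-Reactive).
Self-accelerating decomposition temperature 50.9 °C meets the Group H-8 criterion (Self-Reactive), so the organic peroxide kit is Group H-8.
Total Group H-8: 2 kg + (one 46.7 oz pack = 1326.28 g) = 3326.28 g.
3326.28 g exceeds the road limit of 2.5 kg for Group H-8.
Group H-5 quantity: two 350 mL containers = 700 mL.
700 mL ≤ 1 L (road limit, Group H-5) — within limit.
The segregation rule (Group H-8 with Group H-9) does not apply to Group H-8 with Group H-5.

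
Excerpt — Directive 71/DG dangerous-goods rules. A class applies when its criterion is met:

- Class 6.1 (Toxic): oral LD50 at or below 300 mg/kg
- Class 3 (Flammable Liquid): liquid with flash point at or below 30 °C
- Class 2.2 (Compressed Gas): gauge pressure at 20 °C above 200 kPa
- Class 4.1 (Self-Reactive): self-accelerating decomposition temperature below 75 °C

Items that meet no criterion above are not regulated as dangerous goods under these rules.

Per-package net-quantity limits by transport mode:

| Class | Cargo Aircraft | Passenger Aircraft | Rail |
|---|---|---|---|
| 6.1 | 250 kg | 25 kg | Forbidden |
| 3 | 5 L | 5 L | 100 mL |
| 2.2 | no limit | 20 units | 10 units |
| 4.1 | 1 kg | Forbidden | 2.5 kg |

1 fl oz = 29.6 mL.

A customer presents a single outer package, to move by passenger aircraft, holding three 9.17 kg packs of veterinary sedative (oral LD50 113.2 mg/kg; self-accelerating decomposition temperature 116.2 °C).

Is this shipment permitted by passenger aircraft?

The veterinary sedative has oral LD50 113.2 mg/kg, which is ≤ 300 mg/kg, so it is Class 6.1 (Toxic).
Class 6.1 quantity: three 9.17 kg packs = 27.51 kg.
27.51 kg > 25 kg (passenger aircraft limit, Class 6.1) — over the limit.

No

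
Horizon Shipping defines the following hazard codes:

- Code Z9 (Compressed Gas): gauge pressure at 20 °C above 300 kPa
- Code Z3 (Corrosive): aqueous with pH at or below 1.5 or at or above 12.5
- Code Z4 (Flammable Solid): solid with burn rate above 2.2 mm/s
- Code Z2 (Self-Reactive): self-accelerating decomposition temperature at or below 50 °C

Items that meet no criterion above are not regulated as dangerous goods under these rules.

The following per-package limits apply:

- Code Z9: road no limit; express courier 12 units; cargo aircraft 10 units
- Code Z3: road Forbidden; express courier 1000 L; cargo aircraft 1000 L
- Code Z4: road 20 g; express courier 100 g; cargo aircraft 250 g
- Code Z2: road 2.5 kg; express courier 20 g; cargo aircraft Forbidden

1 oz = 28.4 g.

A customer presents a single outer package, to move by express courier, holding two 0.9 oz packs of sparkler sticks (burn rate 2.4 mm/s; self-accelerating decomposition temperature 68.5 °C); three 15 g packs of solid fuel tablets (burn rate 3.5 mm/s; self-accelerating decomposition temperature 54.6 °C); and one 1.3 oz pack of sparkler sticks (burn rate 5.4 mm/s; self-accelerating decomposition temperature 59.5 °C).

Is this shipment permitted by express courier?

No

With burn rate 2.4 mm/s (> 2.2 mm/s), the sparkler sticks fall in Code Z4.
Solid fuel tablets: burn rate 3.5 mm/s > 2.2 mm/s → Code Z4 (Flammable Solid).
The sparkler sticks have burn rate 5.4 mm/s, which is > 2.2 mm/s, so they are Code Z4 (Flammable Solid).
Code Z4 net quantity: (two 0.9 oz packs = 51.12 g) + (three 15 g packs = 45 g) + (one 1.3 oz pack = 36.92 g) = 133.04 g.
133.04 g exceeds the express courier limit of 100 g for Code Z4.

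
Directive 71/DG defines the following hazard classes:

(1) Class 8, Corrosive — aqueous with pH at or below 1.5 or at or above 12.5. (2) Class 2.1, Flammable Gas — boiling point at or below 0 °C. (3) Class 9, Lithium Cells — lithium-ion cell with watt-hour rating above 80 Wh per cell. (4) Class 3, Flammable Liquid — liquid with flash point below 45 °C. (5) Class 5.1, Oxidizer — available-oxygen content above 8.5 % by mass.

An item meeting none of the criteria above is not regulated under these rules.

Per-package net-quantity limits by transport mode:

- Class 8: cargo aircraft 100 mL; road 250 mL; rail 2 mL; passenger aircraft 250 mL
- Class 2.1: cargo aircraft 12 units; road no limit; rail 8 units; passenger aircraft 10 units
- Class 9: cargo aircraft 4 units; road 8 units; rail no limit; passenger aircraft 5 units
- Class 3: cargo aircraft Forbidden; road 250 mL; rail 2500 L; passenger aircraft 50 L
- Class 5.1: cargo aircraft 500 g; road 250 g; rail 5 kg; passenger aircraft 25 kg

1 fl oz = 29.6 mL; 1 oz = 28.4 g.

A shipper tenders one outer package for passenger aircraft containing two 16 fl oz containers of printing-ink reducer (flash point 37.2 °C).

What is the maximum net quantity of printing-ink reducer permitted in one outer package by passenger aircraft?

50 L

The printing-ink reducer has flash point 37.2 °C, which is < 45 °C, so it is Class 3 (Flammable Liquid).
The passenger aircraft limit for Class 3 is 50 L.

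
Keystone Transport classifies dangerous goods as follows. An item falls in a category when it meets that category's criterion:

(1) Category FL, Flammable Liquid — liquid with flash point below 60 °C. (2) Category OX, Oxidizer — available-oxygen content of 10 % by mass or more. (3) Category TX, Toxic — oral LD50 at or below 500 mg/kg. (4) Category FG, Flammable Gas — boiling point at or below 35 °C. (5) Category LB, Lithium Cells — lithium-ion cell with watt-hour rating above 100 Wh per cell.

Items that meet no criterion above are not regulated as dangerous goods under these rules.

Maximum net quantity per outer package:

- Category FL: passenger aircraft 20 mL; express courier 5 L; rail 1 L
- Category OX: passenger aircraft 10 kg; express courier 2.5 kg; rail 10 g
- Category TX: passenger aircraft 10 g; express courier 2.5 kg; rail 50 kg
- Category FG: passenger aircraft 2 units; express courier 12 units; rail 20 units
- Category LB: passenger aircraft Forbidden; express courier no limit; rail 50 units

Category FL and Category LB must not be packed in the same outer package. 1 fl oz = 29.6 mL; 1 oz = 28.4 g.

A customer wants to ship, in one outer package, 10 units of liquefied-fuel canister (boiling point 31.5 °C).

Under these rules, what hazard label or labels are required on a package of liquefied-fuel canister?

Boiling point 31.5 °C meets the Category FG criterion (Flammable Gas), so the liquefied-fuel canister is Category FG.
Only the Category FG label is required.

Category FG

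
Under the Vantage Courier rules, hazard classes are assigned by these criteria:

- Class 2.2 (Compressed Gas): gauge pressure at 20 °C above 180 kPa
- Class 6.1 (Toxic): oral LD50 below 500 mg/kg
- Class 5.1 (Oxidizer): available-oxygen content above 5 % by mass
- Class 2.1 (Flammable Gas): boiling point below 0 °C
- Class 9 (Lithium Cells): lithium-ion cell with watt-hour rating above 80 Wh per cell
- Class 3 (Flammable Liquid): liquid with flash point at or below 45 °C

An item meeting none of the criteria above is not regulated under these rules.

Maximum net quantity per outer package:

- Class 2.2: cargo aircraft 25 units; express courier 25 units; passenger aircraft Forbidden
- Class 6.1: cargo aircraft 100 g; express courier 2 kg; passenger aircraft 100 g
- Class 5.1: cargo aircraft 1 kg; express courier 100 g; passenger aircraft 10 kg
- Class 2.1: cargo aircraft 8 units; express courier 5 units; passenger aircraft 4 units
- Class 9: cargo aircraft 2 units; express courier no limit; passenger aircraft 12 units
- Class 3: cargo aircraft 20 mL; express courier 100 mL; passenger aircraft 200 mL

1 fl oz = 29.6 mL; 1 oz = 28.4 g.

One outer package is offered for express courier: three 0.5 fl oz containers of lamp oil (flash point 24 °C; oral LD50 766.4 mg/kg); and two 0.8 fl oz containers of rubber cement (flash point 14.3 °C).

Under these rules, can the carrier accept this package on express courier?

Lamp oil: flash point 24 °C ≤ 45 °C → Class 3 (Flammable Liquid).
Flash point 14.3 °C meets the Class 3 criterion (Flammable Liquid), so the rubber cement is Class 3.
Class 3 net quantity: (three 0.5 fl oz containers = 44.4 mL) + (two 0.8 fl oz containers = 47.36 mL) = 91.76 mL.
91.76 mL ≤ 100 mL (express courier limit, Class 3) — within limit.

Yes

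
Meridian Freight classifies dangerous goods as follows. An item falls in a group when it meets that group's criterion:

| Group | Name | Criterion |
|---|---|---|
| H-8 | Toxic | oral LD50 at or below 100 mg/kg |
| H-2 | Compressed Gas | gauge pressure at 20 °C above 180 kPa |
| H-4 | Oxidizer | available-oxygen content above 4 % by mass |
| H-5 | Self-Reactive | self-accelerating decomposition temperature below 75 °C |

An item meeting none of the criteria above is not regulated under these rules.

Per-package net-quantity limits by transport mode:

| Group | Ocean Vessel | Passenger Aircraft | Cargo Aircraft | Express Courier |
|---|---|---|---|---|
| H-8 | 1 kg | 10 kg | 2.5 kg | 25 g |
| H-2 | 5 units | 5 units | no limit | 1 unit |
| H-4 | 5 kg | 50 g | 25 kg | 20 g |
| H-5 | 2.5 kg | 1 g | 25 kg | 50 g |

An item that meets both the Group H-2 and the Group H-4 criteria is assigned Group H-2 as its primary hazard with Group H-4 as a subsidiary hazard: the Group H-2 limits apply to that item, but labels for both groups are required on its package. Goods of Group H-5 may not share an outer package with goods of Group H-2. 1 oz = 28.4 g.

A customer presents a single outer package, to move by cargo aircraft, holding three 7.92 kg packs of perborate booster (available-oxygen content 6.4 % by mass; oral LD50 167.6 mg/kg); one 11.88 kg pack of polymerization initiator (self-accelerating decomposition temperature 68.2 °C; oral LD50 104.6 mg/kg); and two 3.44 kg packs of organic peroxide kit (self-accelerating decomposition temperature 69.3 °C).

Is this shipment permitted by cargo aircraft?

Yes

Available-oxygen content 6.4 % by mass meets the Group H-4 criterion (Oxidizer), so the perborate booster is Group H-4.
With self-accelerating decomposition temperature 68.2 °C (< 75 °C), the polymerization initiator falls in Group H-5.
The organic peroxide kit has self-accelerating decomposition temperature 69.3 °C, which is < 75 °C, so it is Group H-5 (Self-Reactive).
Group H-5 net quantity: 11.88 kg + (two 3.44 kg packs = 6.88 kg) = 18.76 kg.
18.76 kg ≤ 25 kg (cargo aircraft limit, Group H-5) — within limit.
Group H-4 quantity: three 7.92 kg packs = 23.76 kg.
That is within the Group H-4 cargo aircraft limit of 25 kg.
The segregation rule (Group H-5 with Group H-2) does not apply to Group H-5 with Group H-4.
Every hazard group is within its cargo aircraft limit and no segregation rule is violated.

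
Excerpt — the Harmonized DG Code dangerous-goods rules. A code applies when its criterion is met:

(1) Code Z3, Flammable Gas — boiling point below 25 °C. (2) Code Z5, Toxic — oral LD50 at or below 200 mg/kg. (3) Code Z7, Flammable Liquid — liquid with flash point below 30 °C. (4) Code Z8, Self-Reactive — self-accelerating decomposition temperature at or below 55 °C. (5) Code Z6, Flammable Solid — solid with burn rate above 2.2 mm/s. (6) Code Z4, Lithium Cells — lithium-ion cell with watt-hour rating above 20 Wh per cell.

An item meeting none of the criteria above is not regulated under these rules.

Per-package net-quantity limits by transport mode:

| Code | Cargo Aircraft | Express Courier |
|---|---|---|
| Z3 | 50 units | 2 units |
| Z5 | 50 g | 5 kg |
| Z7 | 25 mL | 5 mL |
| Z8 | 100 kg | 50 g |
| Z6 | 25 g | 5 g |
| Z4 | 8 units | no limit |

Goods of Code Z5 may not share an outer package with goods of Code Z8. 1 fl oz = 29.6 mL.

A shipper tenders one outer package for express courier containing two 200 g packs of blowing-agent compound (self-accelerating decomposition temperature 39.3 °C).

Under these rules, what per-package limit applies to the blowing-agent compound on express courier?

Blowing-agent compound: self-accelerating decomposition temperature 39.3 °C ≤ 55 °C → Code Z8 (Self-Reactive).
The express courier limit for Code Z8 is 50 g.

50 g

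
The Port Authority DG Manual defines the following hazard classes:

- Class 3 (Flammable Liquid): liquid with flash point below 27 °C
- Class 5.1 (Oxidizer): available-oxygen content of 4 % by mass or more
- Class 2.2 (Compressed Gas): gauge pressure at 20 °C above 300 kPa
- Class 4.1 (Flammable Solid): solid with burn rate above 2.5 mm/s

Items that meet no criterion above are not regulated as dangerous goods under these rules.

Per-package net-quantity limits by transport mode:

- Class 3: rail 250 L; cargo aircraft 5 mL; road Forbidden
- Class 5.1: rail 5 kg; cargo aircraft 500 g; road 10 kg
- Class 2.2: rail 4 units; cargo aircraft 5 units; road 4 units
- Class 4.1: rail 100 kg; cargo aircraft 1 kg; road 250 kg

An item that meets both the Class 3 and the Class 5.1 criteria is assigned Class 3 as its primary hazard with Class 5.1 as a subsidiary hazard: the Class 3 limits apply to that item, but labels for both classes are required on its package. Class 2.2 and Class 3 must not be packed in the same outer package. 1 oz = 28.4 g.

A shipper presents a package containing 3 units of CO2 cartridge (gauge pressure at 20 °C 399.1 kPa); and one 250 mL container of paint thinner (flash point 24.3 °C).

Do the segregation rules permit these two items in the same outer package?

No

The CO2 cartridge has gauge pressure at 20 °C 399.1 kPa, which is > 300 kPa, so it is Class 2.2 (Compressed Gas).
The paint thinner has flash point 24.3 °C, which is < 27 °C, so it is Class 3 (Flammable Liquid).
Class 2.2 and Class 3 may not share an outer package.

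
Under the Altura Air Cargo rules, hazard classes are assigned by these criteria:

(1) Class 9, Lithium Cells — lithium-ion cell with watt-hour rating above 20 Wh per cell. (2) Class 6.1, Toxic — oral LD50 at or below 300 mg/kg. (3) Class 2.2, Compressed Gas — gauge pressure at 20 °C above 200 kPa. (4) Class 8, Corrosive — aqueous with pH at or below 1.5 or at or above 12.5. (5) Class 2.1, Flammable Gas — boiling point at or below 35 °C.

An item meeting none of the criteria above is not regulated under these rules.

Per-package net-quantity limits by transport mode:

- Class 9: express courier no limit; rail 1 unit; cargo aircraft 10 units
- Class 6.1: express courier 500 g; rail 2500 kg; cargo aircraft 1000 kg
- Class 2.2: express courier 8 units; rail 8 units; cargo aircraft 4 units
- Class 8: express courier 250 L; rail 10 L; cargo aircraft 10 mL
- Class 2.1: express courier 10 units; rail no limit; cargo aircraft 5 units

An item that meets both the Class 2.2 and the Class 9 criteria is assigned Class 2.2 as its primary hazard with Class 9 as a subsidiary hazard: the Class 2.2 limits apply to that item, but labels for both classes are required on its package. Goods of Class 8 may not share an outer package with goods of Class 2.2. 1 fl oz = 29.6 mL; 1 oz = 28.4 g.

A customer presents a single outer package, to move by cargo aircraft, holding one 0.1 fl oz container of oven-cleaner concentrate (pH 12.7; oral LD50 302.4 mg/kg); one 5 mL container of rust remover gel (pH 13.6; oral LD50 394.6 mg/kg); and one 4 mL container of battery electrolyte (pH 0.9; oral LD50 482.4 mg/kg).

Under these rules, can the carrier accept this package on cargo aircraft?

pH 12.7 meets the Class 8 criterion (Corrosive), so the oven-cleaner concentrate is Class 8.
Rust remover gel: pH 13.6 ≥ 12.5 → Class 8 (Corrosive).
Battery electrolyte: pH 0.9 ≤ 1.5 → Class 8 (Corrosive).
Class 8 net quantity: (one 0.1 fl oz container = 2.96 mL) + 5 mL + 4 mL = 11.96 mL.
11.96 mL exceeds the cargo aircraft limit of 10 mL for Class 8.

No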